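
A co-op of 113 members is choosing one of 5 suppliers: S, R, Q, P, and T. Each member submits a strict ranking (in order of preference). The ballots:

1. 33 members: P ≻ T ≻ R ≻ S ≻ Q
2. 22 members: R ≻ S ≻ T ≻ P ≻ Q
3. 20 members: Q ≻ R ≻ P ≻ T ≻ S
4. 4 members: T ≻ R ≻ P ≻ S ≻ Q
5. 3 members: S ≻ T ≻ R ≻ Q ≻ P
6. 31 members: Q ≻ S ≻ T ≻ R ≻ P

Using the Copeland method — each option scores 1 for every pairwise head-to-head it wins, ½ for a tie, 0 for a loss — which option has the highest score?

T

S: beats Q; loses to R, P, and T → score 1.
R: beats S, Q, and P; loses to T → score 3.
Q: loses to S, R, P, and T → score 0.
P: beats S and Q; loses to R and T → score 2.
T: beats S, R, Q, and P → score 4.
T has the best pairwise record.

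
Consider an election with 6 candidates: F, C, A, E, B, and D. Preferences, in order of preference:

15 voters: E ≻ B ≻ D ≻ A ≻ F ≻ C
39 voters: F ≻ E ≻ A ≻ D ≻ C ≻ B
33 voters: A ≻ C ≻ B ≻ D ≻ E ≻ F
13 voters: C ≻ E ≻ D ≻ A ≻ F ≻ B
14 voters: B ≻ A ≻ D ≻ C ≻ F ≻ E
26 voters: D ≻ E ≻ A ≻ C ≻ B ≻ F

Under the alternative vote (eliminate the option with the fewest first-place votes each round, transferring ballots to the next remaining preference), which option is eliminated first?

Round 1: F 39, C 13, A 33, E 15, B 14, D 26. Eliminate C.

C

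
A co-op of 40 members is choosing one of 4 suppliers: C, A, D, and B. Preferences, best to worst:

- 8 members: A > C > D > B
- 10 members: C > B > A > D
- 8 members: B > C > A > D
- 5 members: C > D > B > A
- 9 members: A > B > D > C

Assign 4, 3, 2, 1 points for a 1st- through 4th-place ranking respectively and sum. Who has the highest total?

C: 8·3 + 10·4 + 8·3 + 5·4 + 9·1 = 117
A: 8·4 + 10·2 + 8·2 + 5·1 + 9·4 = 109
D: 8·2 + 10·1 + 8·1 + 5·3 + 9·2 = 67
B: 8·1 + 10·3 + 8·4 + 5·2 + 9·3 = 107
C has the highest Borda score (117).

C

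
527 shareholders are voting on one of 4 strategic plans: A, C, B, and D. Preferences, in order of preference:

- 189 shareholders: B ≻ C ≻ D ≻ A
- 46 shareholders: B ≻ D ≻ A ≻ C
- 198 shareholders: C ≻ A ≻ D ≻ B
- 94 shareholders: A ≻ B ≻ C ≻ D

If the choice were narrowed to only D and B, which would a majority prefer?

B

Voters preferring D to B: 198; preferring B to D: 329.
B wins the head-to-head.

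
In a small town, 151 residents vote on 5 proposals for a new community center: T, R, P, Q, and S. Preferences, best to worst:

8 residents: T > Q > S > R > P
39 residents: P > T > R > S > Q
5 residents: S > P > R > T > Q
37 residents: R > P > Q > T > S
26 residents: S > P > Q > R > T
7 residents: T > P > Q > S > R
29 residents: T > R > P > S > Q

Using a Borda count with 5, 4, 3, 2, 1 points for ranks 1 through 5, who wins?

T: 8·5 + 39·4 + 5·2 + 37·2 + 26·1 + 7·5 + 29·5 = 486
R: 8·2 + 39·3 + 5·3 + 37·5 + 26·2 + 7·1 + 29·4 = 508
P: 8·1 + 39·5 + 5·4 + 37·4 + 26·4 + 7·4 + 29·3 = 590
Q: 8·4 + 39·1 + 5·1 + 37·3 + 26·3 + 7·3 + 29·1 = 315
S: 8·3 + 39·2 + 5·5 + 37·1 + 26·5 + 7·2 + 29·2 = 366
P has the highest Borda score (590).

P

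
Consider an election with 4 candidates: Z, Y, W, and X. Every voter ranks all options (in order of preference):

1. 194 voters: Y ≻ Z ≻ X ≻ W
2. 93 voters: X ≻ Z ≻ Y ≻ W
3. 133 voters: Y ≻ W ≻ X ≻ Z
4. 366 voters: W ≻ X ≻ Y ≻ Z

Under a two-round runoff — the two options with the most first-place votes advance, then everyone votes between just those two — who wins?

Round 1 first-place votes: Z 0, Y 327, W 366, X 93.
W and Y advance.
Runoff: W is preferred to Y by 366 voters; Y by 420.
Y wins the runoff.

Y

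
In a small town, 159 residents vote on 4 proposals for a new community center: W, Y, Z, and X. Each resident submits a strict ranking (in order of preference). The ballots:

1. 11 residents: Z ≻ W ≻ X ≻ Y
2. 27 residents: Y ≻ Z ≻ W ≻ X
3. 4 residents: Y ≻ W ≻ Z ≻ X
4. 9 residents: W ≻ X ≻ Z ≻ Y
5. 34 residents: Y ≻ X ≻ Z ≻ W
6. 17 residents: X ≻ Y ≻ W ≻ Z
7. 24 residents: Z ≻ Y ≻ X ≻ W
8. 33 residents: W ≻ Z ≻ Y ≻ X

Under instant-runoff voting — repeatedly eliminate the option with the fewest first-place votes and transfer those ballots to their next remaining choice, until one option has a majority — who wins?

Y

Round 1: W 42, Y 65, Z 35, X 17. Eliminate X.
Round 2: W 42, Y 82, Z 35. Y has a majority.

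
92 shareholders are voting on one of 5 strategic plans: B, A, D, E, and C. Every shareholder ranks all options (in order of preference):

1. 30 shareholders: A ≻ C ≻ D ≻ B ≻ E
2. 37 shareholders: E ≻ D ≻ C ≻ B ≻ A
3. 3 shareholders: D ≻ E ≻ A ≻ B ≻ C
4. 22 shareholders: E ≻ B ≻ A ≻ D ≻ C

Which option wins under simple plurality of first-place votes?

First-place votes: B 0, A 30, D 3, E 59, C 0.
E has the most first-place votes.

E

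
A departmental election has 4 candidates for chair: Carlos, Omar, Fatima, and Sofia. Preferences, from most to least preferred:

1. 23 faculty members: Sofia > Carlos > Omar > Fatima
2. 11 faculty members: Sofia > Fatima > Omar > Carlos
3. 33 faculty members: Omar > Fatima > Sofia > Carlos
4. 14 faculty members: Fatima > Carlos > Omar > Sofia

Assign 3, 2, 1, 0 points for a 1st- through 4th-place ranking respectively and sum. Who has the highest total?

Omar

Carlos: 23·2 + 11·0 + 33·0 + 14·2 = 74
Omar: 23·1 + 11·1 + 33·3 + 14·1 = 147
Fatima: 23·0 + 11·2 + 33·2 + 14·3 = 130
Sofia: 23·3 + 11·3 + 33·1 + 14·0 = 135
Omar has the highest Borda score (147).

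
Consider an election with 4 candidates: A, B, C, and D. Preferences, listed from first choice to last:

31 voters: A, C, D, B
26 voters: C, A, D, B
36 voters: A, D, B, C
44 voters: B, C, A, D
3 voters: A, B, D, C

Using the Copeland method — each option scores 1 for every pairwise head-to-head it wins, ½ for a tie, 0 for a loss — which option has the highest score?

A: beats B and D; ties C → score 2.5.
B: beats C; loses to A and D → score 1.
C: beats D; ties A; loses to B → score 1.5.
D: beats B; loses to A and C → score 1.
A has the best pairwise record.

A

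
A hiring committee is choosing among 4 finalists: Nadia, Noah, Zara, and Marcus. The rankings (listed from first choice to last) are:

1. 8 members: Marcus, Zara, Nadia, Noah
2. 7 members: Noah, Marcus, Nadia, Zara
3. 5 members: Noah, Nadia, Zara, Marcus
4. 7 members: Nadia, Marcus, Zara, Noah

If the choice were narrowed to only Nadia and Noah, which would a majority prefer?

Nadia

Voters preferring Nadia to Noah: 15; preferring Noah to Nadia: 12.
Nadia wins the head-to-head.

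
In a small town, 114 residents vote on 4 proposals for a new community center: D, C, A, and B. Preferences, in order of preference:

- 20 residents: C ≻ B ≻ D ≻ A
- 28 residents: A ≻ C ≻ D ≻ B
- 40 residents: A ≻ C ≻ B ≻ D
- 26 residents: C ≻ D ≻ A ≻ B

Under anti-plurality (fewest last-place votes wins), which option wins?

Last-place votes: D 40, C 0, A 20, B 54.
C is ranked last by the fewest voters, so C wins.

C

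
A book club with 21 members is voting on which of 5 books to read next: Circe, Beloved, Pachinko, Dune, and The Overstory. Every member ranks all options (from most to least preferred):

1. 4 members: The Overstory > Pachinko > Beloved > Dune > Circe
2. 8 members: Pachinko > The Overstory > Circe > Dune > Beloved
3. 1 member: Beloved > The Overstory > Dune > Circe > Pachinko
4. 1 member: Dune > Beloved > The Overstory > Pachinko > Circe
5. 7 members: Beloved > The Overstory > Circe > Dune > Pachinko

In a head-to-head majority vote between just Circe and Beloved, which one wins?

Beloved

Voters preferring Circe to Beloved: 8; preferring Beloved to Circe: 13.
Beloved wins the head-to-head.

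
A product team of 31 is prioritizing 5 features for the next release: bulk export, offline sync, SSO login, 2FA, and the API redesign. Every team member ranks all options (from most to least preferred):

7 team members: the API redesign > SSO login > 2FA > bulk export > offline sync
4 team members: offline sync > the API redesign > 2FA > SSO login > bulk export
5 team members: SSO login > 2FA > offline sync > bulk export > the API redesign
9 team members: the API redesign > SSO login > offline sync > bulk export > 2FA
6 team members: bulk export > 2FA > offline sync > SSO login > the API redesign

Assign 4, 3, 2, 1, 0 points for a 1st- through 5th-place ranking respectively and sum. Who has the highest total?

SSO login

bulk export: 7·1 + 4·0 + 5·1 + 9·1 + 6·4 = 45
offline sync: 7·0 + 4·4 + 5·2 + 9·2 + 6·2 = 56
SSO login: 7·3 + 4·1 + 5·4 + 9·3 + 6·1 = 78
2FA: 7·2 + 4·2 + 5·3 + 9·0 + 6·3 = 55
the API redesign: 7·4 + 4·3 + 5·0 + 9·4 + 6·0 = 76
SSO login has the highest Borda score (78).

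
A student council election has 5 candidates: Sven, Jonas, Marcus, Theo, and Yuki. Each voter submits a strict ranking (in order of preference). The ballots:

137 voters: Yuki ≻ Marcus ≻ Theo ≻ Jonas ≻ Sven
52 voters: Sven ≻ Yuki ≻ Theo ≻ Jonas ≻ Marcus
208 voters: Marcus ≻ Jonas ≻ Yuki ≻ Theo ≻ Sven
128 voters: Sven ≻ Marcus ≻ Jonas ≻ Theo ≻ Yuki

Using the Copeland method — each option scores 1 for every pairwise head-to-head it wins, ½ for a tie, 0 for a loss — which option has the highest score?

Sven: loses to Jonas, Marcus, Theo, and Yuki → score 0.
Jonas: beats Sven, Theo, and Yuki; loses to Marcus → score 3.
Marcus: beats Sven, Jonas, Theo, and Yuki → score 4.
Theo: beats Sven; loses to Jonas, Marcus, and Yuki → score 1.
Yuki: beats Sven and Theo; loses to Jonas and Marcus → score 2.
Marcus has the best pairwise record.

Marcus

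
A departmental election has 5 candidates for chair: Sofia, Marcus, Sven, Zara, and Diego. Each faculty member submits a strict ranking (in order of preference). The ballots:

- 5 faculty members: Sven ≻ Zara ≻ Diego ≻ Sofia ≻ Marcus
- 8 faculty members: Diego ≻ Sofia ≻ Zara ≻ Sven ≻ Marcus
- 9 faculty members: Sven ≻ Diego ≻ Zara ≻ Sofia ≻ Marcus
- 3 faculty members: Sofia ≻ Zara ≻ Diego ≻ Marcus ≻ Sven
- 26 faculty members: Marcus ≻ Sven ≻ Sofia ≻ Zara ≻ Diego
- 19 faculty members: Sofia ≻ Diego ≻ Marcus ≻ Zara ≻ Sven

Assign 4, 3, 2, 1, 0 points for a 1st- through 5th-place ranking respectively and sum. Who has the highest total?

Sofia

Sofia: 5·1 + 8·3 + 9·1 + 3·4 + 26·2 + 19·4 = 178
Marcus: 5·0 + 8·0 + 9·0 + 3·1 + 26·4 + 19·2 = 145
Sven: 5·4 + 8·1 + 9·4 + 3·0 + 26·3 + 19·0 = 142
Zara: 5·3 + 8·2 + 9·2 + 3·3 + 26·1 + 19·1 = 103
Diego: 5·2 + 8·4 + 9·3 + 3·2 + 26·0 + 19·3 = 132
Sofia has the highest Borda score (178).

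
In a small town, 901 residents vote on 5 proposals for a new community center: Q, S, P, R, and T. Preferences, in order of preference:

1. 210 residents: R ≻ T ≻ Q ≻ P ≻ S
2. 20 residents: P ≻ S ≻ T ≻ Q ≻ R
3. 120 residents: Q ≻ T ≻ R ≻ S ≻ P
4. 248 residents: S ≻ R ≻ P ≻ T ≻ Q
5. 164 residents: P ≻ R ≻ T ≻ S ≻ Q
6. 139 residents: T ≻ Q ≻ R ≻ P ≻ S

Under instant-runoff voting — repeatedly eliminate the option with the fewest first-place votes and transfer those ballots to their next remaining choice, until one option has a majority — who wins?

Round 1: Q 120, S 248, P 184, R 210, T 139. Eliminate Q.
Round 2: S 248, P 184, R 210, T 259. Eliminate P.
Round 3: S 268, R 374, T 259. Eliminate T.
Round 4: S 268, R 633. R has a majority.

R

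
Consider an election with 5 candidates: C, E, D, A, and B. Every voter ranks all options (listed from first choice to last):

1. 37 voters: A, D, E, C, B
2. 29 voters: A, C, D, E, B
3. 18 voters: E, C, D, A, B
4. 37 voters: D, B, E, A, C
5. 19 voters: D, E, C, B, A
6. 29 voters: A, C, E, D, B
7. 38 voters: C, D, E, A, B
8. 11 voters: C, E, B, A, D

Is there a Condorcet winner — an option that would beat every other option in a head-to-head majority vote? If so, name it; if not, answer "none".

Checking pairwise contests:
E beats C 111–107.
D beats E 160–58.
C beats D 125–93.
E beats A 123–95.
C beats B 181–37.
Every option loses at least one head-to-head, so there is no Condorcet winner.

none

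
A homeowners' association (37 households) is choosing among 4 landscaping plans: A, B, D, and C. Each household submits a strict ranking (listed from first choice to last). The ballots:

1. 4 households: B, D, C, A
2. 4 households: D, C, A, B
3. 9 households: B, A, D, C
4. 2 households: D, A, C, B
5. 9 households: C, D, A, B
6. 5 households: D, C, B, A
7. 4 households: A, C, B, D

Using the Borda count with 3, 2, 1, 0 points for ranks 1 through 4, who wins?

A: 4·0 + 4·1 + 9·2 + 2·2 + 9·1 + 5·0 + 4·3 = 47
B: 4·3 + 4·0 + 9·3 + 2·0 + 9·0 + 5·1 + 4·1 = 48
D: 4·2 + 4·3 + 9·1 + 2·3 + 9·2 + 5·3 + 4·0 = 68
C: 4·1 + 4·2 + 9·0 + 2·1 + 9·3 + 5·2 + 4·2 = 59
D has the highest Borda score (68).

D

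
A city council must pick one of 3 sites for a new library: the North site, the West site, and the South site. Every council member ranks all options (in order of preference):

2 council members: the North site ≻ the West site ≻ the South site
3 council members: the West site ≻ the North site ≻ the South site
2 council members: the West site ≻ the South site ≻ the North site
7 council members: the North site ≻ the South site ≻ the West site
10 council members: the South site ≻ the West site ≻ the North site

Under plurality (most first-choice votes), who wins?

the South site

First-place votes: the North site 9, the West site 5, the South site 10.
the South site has the most first-place votes.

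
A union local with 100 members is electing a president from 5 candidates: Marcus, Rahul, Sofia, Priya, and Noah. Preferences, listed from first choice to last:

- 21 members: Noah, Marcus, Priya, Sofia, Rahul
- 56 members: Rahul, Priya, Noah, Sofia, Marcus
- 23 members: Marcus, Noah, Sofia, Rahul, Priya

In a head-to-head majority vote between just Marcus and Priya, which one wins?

Voters preferring Marcus to Priya: 44; preferring Priya to Marcus: 56.
Priya wins the head-to-head.

Priya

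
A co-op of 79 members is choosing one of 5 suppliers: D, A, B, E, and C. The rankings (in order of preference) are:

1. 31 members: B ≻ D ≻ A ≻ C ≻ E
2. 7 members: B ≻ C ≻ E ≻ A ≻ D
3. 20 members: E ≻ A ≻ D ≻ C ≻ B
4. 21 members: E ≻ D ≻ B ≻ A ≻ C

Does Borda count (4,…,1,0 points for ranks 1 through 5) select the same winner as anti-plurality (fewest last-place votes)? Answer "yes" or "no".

Borda — scores: D 196, A 150, B 194, E 178, C 72. Winner: D.
Anti-plurality — last-place votes: D 7, A 0, B 20, E 31, C 21. Winner: A.
The two methods disagree.

no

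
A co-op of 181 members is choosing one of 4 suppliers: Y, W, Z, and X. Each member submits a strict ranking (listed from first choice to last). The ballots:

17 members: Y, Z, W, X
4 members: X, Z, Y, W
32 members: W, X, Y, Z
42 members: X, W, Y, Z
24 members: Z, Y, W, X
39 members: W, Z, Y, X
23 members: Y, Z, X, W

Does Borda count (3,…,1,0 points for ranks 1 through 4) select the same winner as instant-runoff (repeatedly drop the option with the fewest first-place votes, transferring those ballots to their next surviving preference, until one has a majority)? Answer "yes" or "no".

Borda — scores: Y 285, W 338, Z 238, X 225. Winner: W.
Instant-runoff — R1 Y 40, W 71, Z 24, X 46 (Z out); R2 Y 64, W 71, X 46 (X out); R3 Y 68, W 113 (W winner). Winner: W.
The two methods agree.

yes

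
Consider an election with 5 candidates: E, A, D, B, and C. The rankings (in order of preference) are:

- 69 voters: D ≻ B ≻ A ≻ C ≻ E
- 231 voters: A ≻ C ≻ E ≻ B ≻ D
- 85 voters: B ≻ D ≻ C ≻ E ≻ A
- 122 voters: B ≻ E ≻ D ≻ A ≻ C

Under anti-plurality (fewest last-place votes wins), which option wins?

Last-place votes: E 69, A 85, D 231, B 0, C 122.
B is ranked last by the fewest voters, so B wins.

B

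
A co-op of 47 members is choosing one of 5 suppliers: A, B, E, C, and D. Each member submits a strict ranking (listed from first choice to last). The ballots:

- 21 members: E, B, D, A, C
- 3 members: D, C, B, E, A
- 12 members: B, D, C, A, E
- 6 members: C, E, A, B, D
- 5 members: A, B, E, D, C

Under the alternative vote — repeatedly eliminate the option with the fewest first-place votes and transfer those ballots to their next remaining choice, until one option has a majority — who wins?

E

Round 1: A 5, B 12, E 21, C 6, D 3. Eliminate D.
Round 2: A 5, B 12, E 21, C 9. Eliminate A.
Round 3: B 17, E 21, C 9. Eliminate C.
Round 4: B 20, E 27. E has a majority.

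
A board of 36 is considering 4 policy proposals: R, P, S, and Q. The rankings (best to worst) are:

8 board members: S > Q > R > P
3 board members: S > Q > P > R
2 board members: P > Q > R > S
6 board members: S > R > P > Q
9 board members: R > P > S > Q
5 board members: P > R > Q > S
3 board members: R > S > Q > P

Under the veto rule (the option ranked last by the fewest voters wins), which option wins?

Last-place votes: R 3, P 11, S 7, Q 15.
R is ranked last by the fewest voters, so R wins.

R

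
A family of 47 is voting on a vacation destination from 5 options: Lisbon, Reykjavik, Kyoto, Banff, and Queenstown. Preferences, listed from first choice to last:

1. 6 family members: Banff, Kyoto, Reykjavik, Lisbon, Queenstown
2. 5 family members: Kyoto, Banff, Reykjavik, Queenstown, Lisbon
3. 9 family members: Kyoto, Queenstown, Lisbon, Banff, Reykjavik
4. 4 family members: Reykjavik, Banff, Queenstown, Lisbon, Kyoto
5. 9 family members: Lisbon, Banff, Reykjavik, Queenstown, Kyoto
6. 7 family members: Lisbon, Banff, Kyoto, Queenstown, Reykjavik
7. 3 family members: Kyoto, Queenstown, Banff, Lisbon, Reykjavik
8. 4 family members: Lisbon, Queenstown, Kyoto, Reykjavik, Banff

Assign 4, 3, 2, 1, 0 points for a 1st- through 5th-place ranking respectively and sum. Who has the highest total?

Banff

Lisbon: 6·1 + 5·0 + 9·2 + 4·1 + 9·4 + 7·4 + 3·1 + 4·4 = 111
Reykjavik: 6·2 + 5·2 + 9·0 + 4·4 + 9·2 + 7·0 + 3·0 + 4·1 = 60
Kyoto: 6·3 + 5·4 + 9·4 + 4·0 + 9·0 + 7·2 + 3·4 + 4·2 = 108
Banff: 6·4 + 5·3 + 9·1 + 4·3 + 9·3 + 7·3 + 3·2 + 4·0 = 114
Queenstown: 6·0 + 5·1 + 9·3 + 4·2 + 9·1 + 7·1 + 3·3 + 4·3 = 77
Banff has the highest Borda score (114).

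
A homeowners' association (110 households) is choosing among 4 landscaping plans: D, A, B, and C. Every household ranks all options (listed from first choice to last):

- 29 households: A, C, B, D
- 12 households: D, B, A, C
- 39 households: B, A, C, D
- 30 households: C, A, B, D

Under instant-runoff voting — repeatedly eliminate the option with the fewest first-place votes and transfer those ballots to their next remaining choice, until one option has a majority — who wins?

Round 1: D 12, A 29, B 39, C 30. Eliminate D.
Round 2: A 29, B 51, C 30. Eliminate A.
Round 3: B 51, C 59. C has a majority.

C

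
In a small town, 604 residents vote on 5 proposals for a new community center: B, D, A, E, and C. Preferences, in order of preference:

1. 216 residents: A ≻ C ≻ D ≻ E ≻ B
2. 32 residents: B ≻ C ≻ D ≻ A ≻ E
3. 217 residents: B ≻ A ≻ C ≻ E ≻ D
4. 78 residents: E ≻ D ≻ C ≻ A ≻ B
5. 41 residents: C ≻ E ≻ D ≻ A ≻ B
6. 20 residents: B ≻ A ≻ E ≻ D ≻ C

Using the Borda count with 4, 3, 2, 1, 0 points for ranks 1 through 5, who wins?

B: 216·0 + 32·4 + 217·4 + 78·0 + 41·0 + 20·4 = 1076
D: 216·2 + 32·2 + 217·0 + 78·3 + 41·2 + 20·1 = 832
A: 216·4 + 32·1 + 217·3 + 78·1 + 41·1 + 20·3 = 1726
E: 216·1 + 32·0 + 217·1 + 78·4 + 41·3 + 20·2 = 908
C: 216·3 + 32·3 + 217·2 + 78·2 + 41·4 + 20·0 = 1498
A has the highest Borda score (1726).

A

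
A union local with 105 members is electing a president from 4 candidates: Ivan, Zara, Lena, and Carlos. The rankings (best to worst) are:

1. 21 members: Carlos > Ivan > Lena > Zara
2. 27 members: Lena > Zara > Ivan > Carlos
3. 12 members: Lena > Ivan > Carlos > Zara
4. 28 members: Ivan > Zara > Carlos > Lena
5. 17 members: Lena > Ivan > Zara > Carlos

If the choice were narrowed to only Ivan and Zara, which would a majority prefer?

Ivan

Voters preferring Ivan to Zara: 78; preferring Zara to Ivan: 27.
Ivan wins the head-to-head.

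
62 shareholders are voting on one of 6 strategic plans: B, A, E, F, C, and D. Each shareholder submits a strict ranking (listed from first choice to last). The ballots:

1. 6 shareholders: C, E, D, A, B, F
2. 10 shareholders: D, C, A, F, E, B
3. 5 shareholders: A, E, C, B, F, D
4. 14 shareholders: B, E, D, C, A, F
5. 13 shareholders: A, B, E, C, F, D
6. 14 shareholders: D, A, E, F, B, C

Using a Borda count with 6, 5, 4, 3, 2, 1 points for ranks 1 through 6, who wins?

B: 6·2 + 10·1 + 5·3 + 14·6 + 13·5 + 14·2 = 214
A: 6·3 + 10·4 + 5·6 + 14·2 + 13·6 + 14·5 = 264
E: 6·5 + 10·2 + 5·5 + 14·5 + 13·4 + 14·4 = 253
F: 6·1 + 10·3 + 5·2 + 14·1 + 13·2 + 14·3 = 128
C: 6·6 + 10·5 + 5·4 + 14·3 + 13·3 + 14·1 = 201
D: 6·4 + 10·6 + 5·1 + 14·4 + 13·1 + 14·6 = 242
A has the highest Borda score (264).

A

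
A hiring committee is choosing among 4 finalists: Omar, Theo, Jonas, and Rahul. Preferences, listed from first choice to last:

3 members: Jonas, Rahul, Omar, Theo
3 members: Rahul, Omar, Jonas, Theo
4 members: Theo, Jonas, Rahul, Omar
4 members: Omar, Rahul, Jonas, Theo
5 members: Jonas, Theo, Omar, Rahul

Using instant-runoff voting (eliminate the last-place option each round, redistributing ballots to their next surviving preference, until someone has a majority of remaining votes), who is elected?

Jonas

Round 1: Omar 4, Theo 4, Jonas 8, Rahul 3. Eliminate Rahul.
Round 2: Omar 7, Theo 4, Jonas 8. Eliminate Theo.
Round 3: Omar 7, Jonas 12. Jonas has a majority.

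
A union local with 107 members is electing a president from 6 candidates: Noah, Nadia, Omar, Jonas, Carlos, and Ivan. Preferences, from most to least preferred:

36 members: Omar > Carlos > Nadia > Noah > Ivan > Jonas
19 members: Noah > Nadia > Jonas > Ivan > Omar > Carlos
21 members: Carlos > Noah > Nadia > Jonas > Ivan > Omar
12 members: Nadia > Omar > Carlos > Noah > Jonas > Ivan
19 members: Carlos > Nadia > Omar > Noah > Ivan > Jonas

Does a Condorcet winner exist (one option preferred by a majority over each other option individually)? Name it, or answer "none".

none

Checking pairwise contests:
Nadia beats Noah 67–40.
Carlos beats Nadia 76–31.
Nadia beats Omar 71–36.
Noah beats Jonas 107–0.
Omar beats Carlos 67–40.
Noah beats Ivan 107–0.
Every option loses at least one head-to-head, so there is no Condorcet winner.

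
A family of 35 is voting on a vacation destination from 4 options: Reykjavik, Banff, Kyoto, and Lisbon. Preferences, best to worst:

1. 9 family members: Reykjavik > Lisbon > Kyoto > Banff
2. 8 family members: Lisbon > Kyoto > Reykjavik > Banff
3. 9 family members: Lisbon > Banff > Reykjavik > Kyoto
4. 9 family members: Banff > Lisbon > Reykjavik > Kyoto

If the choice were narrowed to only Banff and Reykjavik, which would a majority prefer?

Voters preferring Banff to Reykjavik: 18; preferring Reykjavik to Banff: 17.
Banff wins the head-to-head.

Banff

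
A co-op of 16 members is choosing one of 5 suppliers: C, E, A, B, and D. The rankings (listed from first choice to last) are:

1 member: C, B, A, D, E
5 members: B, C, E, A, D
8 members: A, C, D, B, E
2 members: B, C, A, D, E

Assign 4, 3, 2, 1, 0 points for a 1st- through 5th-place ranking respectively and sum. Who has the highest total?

C: 1·4 + 5·3 + 8·3 + 2·3 = 49
E: 1·0 + 5·2 + 8·0 + 2·0 = 10
A: 1·2 + 5·1 + 8·4 + 2·2 = 43
B: 1·3 + 5·4 + 8·1 + 2·4 = 39
D: 1·1 + 5·0 + 8·2 + 2·1 = 19
C has the highest Borda score (49).

C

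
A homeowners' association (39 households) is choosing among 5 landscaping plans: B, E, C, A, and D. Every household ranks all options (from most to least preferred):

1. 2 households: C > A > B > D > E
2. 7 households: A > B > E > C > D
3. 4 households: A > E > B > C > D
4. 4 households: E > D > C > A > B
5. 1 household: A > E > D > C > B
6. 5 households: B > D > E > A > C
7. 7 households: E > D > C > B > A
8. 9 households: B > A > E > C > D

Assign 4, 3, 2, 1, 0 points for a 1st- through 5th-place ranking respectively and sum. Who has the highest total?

B: 2·2 + 7·3 + 4·2 + 4·0 + 1·0 + 5·4 + 7·1 + 9·4 = 96
E: 2·0 + 7·2 + 4·3 + 4·4 + 1·3 + 5·2 + 7·4 + 9·2 = 101
C: 2·4 + 7·1 + 4·1 + 4·2 + 1·1 + 5·0 + 7·2 + 9·1 = 51
A: 2·3 + 7·4 + 4·4 + 4·1 + 1·4 + 5·1 + 7·0 + 9·3 = 90
D: 2·1 + 7·0 + 4·0 + 4·3 + 1·2 + 5·3 + 7·3 + 9·0 = 52
E has the highest Borda score (101).

E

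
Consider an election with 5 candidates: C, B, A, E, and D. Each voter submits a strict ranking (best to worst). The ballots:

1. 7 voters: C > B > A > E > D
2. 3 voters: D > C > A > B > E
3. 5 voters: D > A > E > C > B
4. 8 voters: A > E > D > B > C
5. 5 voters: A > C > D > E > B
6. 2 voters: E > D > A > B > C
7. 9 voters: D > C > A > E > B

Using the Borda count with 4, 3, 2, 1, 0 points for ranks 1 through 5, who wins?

C: 7·4 + 3·3 + 5·1 + 8·0 + 5·3 + 2·0 + 9·3 = 84
B: 7·3 + 3·1 + 5·0 + 8·1 + 5·0 + 2·1 + 9·0 = 34
A: 7·2 + 3·2 + 5·3 + 8·4 + 5·4 + 2·2 + 9·2 = 109
E: 7·1 + 3·0 + 5·2 + 8·3 + 5·1 + 2·4 + 9·1 = 63
D: 7·0 + 3·4 + 5·4 + 8·2 + 5·2 + 2·3 + 9·4 = 100
A has the highest Borda score (109).

A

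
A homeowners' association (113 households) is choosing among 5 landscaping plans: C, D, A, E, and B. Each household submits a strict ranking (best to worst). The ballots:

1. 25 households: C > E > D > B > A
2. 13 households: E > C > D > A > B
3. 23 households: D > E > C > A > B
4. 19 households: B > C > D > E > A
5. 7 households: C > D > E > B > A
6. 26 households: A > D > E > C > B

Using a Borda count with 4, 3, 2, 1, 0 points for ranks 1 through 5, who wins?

C: 25·4 + 13·3 + 23·2 + 19·3 + 7·4 + 26·1 = 296
D: 25·2 + 13·2 + 23·4 + 19·2 + 7·3 + 26·3 = 305
A: 25·0 + 13·1 + 23·1 + 19·0 + 7·0 + 26·4 = 140
E: 25·3 + 13·4 + 23·3 + 19·1 + 7·2 + 26·2 = 281
B: 25·1 + 13·0 + 23·0 + 19·4 + 7·1 + 26·0 = 108
D has the highest Borda score (305).

D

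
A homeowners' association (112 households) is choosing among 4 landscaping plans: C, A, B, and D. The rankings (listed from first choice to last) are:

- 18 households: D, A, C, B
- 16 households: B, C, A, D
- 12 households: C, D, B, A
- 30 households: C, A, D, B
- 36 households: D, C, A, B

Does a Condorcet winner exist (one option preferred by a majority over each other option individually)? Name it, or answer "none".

C vs A: 94–18 for C.
C vs B: 96–16 for C.
C vs D: 58–54 for C.
C beats every other option head-to-head.

C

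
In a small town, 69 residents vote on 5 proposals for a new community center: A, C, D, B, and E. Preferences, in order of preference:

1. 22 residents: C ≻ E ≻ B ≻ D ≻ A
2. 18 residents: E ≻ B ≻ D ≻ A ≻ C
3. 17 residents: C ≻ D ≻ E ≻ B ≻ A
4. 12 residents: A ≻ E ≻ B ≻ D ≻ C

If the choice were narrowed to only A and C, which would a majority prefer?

Voters preferring A to C: 30; preferring C to A: 39.
C wins the head-to-head.

C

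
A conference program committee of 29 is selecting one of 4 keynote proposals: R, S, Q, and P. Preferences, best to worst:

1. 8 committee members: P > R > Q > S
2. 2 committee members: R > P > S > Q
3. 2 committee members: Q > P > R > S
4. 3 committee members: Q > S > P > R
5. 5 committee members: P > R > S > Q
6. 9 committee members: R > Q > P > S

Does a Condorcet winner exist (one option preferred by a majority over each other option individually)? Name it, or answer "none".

P vs R: 18–11 for P.
P vs S: 26–3 for P.
P vs Q: 15–14 for P.
P beats every other option head-to-head.

P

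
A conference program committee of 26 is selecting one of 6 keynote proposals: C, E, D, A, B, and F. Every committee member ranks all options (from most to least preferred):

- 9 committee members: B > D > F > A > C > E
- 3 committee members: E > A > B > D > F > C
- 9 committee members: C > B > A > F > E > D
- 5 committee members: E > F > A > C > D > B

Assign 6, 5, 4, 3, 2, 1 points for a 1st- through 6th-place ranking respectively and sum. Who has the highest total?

B

C: 9·2 + 3·1 + 9·6 + 5·3 = 90
E: 9·1 + 3·6 + 9·2 + 5·6 = 75
D: 9·5 + 3·3 + 9·1 + 5·2 = 73
A: 9·3 + 3·5 + 9·4 + 5·4 = 98
B: 9·6 + 3·4 + 9·5 + 5·1 = 116
F: 9·4 + 3·2 + 9·3 + 5·5 = 94
B has the highest Borda score (116).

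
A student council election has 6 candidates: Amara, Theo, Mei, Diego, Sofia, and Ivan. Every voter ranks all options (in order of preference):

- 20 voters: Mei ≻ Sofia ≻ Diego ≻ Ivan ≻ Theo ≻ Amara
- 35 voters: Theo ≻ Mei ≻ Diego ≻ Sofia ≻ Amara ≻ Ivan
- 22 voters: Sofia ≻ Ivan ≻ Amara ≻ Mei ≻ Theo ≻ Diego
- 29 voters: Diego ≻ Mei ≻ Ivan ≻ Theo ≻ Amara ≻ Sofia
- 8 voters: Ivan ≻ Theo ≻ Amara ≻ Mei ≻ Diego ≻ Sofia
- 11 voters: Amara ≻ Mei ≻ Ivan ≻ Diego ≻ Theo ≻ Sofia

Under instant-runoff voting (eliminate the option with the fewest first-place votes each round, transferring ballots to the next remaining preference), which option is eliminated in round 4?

Round 1: Amara 11, Theo 35, Mei 20, Diego 29, Sofia 22, Ivan 8. Eliminate Ivan.
Round 2: Amara 11, Theo 43, Mei 20, Diego 29, Sofia 22. Eliminate Amara.
Round 3: Theo 43, Mei 31, Diego 29, Sofia 22. Eliminate Sofia.
Round 4: Theo 43, Mei 53, Diego 29. Eliminate Diego.

Diego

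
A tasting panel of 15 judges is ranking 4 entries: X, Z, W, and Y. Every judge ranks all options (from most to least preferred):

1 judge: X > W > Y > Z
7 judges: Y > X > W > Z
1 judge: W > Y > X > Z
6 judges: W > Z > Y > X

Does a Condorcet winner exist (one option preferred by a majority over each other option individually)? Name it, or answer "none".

Checking pairwise contests:
Y beats X 14–1.
X beats Z 9–6.
X beats W 8–7.
W beats Y 8–7.
Every option loses at least one head-to-head, so there is no Condorcet winner.

none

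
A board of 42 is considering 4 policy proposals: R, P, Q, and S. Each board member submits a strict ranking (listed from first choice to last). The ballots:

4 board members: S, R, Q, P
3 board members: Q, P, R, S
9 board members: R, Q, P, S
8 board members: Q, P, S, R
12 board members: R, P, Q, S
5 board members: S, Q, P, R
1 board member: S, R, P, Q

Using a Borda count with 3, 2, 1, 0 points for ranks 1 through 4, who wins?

Q

R: 4·2 + 3·1 + 9·3 + 8·0 + 12·3 + 5·0 + 1·2 = 76
P: 4·0 + 3·2 + 9·1 + 8·2 + 12·2 + 5·1 + 1·1 = 61
Q: 4·1 + 3·3 + 9·2 + 8·3 + 12·1 + 5·2 + 1·0 = 77
S: 4·3 + 3·0 + 9·0 + 8·1 + 12·0 + 5·3 + 1·3 = 38
Q has the highest Borda score (77).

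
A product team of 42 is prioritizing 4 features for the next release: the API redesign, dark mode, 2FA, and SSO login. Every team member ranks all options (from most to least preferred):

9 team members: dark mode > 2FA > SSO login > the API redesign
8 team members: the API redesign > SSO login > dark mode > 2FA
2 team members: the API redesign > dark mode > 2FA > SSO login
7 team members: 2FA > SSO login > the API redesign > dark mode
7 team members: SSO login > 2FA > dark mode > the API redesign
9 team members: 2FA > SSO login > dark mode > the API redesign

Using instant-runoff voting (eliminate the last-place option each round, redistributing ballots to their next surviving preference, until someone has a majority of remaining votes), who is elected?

Round 1: the API redesign 10, dark mode 9, 2FA 16, SSO login 7. Eliminate SSO login.
Round 2: the API redesign 10, dark mode 9, 2FA 23. 2FA has a majority.

2FA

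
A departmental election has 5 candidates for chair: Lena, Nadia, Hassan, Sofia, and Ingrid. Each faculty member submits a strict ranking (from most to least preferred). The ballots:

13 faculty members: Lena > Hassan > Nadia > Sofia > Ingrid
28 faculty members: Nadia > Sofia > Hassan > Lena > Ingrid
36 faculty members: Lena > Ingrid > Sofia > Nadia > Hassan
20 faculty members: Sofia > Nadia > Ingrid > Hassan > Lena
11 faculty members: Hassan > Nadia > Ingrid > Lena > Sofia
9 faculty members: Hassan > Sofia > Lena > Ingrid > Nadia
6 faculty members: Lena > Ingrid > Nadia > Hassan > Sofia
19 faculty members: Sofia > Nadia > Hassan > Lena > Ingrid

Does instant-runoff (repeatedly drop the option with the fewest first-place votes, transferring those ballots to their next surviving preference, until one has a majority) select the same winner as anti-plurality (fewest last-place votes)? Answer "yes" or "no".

Instant-runoff — R1 Lena 55, Nadia 28, Hassan 20, Sofia 39, Ingrid 0 (Ingrid out); R2 Lena 55, Nadia 28, Hassan 20, Sofia 39 (Hassan out); R3 Lena 55, Nadia 39, Sofia 48 (Nadia out); R4 Lena 66, Sofia 76 (Sofia winner). Winner: Sofia.
Anti-plurality — last-place votes: Lena 20, Nadia 9, Hassan 36, Sofia 17, Ingrid 60. Winner: Nadia.
The two methods disagree.

no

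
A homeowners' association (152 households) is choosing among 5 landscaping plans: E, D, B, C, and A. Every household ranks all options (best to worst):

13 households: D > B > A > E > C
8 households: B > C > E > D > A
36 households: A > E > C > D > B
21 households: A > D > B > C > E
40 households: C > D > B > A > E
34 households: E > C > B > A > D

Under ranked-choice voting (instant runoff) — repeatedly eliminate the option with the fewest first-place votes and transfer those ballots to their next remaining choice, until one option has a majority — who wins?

Round 1: E 34, D 13, B 8, C 40, A 57. Eliminate B.
Round 2: E 34, D 13, C 48, A 57. Eliminate D.
Round 3: E 34, C 48, A 70. Eliminate E.
Round 4: C 82, A 70. C has a majority.

C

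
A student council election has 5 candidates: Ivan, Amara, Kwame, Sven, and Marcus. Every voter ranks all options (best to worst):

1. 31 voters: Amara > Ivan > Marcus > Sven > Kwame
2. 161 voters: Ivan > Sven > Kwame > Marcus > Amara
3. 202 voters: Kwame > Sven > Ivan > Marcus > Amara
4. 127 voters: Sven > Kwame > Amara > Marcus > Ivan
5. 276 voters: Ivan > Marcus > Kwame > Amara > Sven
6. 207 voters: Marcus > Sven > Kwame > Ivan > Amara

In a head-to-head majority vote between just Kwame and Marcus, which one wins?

Voters preferring Kwame to Marcus: 490; preferring Marcus to Kwame: 514.
Marcus wins the head-to-head.

Marcus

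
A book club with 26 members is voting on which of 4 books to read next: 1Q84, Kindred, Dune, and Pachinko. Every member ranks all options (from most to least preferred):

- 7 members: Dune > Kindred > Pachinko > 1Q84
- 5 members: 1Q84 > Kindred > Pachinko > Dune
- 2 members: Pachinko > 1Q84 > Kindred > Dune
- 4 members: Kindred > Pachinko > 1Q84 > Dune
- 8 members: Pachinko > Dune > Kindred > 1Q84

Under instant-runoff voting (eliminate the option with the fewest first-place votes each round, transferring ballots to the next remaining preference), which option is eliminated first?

Round 1: 1Q84 5, Kindred 4, Dune 7, Pachinko 10. Eliminate Kindred.

Kindred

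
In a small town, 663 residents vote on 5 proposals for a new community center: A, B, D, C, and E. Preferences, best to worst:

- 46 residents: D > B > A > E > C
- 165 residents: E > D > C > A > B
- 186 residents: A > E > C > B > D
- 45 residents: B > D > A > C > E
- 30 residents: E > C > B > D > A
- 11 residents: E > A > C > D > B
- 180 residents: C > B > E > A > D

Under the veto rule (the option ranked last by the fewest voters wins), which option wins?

Last-place votes: A 30, B 176, D 366, C 46, E 45.
A is ranked last by the fewest voters, so A wins.

A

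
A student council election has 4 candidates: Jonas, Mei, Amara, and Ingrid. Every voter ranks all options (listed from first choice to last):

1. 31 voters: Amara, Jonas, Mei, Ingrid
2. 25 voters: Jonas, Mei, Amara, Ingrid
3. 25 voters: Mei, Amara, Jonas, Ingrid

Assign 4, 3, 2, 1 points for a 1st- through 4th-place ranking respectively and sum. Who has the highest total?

Jonas: 31·3 + 25·4 + 25·2 = 243
Mei: 31·2 + 25·3 + 25·4 = 237
Amara: 31·4 + 25·2 + 25·3 = 249
Ingrid: 31·1 + 25·1 + 25·1 = 81
Amara has the highest Borda score (249).

Amara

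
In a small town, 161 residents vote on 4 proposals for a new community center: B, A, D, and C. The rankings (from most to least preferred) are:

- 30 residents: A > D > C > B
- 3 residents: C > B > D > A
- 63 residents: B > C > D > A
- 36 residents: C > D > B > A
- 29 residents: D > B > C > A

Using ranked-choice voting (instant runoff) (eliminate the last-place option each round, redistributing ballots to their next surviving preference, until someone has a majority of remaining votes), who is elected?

B

Round 1: B 63, A 30, D 29, C 39. Eliminate D.
Round 2: B 92, A 30, C 39. B has a majority.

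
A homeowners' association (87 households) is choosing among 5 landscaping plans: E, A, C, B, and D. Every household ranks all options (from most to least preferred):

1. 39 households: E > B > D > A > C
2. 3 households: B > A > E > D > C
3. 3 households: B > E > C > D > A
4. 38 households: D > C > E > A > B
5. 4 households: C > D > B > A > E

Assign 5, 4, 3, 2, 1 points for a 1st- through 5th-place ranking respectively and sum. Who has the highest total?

E: 39·5 + 3·3 + 3·4 + 38·3 + 4·1 = 334
A: 39·2 + 3·4 + 3·1 + 38·2 + 4·2 = 177
C: 39·1 + 3·1 + 3·3 + 38·4 + 4·5 = 223
B: 39·4 + 3·5 + 3·5 + 38·1 + 4·3 = 236
D: 39·3 + 3·2 + 3·2 + 38·5 + 4·4 = 335
D has the highest Borda score (335).

D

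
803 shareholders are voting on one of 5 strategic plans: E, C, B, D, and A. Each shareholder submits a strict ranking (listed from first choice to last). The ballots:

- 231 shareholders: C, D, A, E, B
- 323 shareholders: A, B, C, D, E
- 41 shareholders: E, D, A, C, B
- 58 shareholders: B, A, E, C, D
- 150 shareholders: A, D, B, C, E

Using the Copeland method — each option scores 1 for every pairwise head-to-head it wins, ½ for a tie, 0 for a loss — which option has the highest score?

E: loses to C, B, D, and A → score 0.
C: beats E and D; loses to B and A → score 2.
B: beats E and C; loses to D and A → score 2.
D: beats E and B; loses to C and A → score 2.
A: beats E, C, B, and D → score 4.
A has the best pairwise record.

A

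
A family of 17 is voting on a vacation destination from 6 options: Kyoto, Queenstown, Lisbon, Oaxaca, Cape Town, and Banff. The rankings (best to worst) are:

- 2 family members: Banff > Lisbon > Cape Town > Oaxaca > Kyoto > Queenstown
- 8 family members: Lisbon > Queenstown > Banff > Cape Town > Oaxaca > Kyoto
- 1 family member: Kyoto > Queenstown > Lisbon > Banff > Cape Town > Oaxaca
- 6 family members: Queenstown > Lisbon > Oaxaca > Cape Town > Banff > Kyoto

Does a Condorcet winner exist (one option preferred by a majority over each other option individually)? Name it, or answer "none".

Lisbon

Lisbon vs Kyoto: 16–1 for Lisbon.
Lisbon vs Queenstown: 10–7 for Lisbon.
Lisbon vs Oaxaca: 17–0 for Lisbon.
Lisbon vs Cape Town: 17–0 for Lisbon.
Lisbon vs Banff: 15–2 for Lisbon.
Lisbon beats every other option head-to-head.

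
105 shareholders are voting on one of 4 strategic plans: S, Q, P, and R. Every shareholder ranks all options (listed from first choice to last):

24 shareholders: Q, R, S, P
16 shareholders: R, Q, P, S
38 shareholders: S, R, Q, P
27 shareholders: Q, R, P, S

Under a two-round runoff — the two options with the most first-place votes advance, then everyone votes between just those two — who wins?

Round 1 first-place votes: S 38, Q 51, P 0, R 16.
Q and S advance.
Runoff: Q is preferred to S by 67 voters; S by 38.
Q wins the runoff.

Q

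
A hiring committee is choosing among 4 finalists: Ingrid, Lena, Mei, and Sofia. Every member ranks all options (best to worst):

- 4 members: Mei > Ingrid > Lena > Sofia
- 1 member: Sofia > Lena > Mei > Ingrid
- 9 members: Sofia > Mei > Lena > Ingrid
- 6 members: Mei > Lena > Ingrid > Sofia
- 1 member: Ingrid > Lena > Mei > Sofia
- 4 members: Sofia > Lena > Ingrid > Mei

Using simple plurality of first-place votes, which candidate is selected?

First-place votes: Ingrid 1, Lena 0, Mei 10, Sofia 14.
Sofia has the most first-place votes.

Sofia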